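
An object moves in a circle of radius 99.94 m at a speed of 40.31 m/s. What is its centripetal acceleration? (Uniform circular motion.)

a_c = v²/r = 40.31²/99.94 = 1624.8961/99.94 = 16.26 m/s²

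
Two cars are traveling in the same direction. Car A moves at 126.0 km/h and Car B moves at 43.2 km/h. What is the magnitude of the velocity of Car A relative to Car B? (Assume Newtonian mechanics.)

v_rel = |v_A - v_B| = |126.0 - 43.2| = 82.8 km/h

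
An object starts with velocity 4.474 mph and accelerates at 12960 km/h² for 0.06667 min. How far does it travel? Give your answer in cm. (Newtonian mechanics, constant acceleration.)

v₀ = 4.474 mph × 0.44704 = 2.00006 m/s
a = 12960 km/h² × 7.716049382716049e-05 = 1.0 m/s²
t = 0.06667 min × 60.0 = 4.0002 s
d = v₀ × t + ½ × a × t² = 2.00006 × 4.0002 + 0.5 × 1.0 × 4.0002² = 16.0014 m
d = 16.0014 m / 0.01 = 1600 cm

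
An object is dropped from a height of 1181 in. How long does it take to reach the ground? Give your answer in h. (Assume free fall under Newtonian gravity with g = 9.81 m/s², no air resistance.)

h = 1181 in × 0.0254 = 29.9974 m
t = √(2h/g) = √(2 × 29.9974 / 9.81) = 2.47299 s
t = 2.47299 s / 3600.0 = 0.0006869 h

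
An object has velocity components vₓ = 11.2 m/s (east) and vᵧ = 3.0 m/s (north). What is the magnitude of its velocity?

|v| = √(vₓ² + vᵧ²) = √(11.2² + 3.0²) = √(134.44) = 11.59 m/s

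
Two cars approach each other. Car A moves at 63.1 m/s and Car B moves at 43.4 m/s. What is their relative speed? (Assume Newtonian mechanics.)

v_rel = v_A + v_B = 63.1 + 43.4 = 106.5 m/s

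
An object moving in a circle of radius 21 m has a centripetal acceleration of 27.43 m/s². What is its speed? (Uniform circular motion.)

v = √(a_c × r) = √(27.43 × 21) = 24.0 m/s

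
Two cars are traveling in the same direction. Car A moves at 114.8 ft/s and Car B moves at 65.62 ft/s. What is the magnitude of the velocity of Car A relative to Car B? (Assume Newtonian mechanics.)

v_rel = |v_A - v_B| = |114.8 - 65.62| = 49.18 ft/s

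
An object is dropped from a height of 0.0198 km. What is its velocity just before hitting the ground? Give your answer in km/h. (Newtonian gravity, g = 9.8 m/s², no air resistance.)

h = 0.0198 km × 1000.0 = 19.8 m
v = √(2gh) = √(2 × 9.8 × 19.8) = 19.6997 m/s
v = 19.6997 m/s / 0.2777777777777778 = 70.92 km/h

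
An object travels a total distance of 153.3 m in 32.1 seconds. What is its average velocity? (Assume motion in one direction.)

v_avg = Δd / Δt = 153.3 / 32.1 = 4.78 m/s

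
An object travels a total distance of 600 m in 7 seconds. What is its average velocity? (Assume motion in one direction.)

v_avg = Δd / Δt = 600 / 7 = 85.71 m/s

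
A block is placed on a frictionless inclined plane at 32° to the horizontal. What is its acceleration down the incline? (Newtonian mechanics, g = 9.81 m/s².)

a = g sin(θ) = 9.81 × sin(32°) = 9.81 × 0.5299 = 5.2 m/s²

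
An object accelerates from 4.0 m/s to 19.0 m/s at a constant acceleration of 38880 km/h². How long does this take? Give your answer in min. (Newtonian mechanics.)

a = 38880 km/h² × 7.716049382716049e-05 = 3.0 m/s²
t = (v - v₀) / a = (19.0 - 4.0) / 3.0 = 5.0 s
t = 5.0 s / 60.0 = 0.08333 min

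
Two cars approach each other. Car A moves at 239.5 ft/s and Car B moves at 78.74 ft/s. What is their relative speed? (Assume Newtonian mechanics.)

v_rel = v_A + v_B = 239.5 + 78.74 = 318.24 ft/s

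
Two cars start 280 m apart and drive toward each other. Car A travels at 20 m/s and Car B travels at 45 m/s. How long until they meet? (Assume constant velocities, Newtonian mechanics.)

Combined speed: v_combined = 20 + 45 = 65 m/s
Time to meet: t = d/v_combined = 280/65 = 4.31 s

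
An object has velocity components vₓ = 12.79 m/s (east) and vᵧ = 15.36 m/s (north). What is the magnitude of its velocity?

|v| = √(vₓ² + vᵧ²) = √(12.79² + 15.36²) = √(399.5137) = 19.99 m/s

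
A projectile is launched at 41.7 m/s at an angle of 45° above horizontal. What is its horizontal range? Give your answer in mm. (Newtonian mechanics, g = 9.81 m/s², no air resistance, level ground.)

R = v₀² × sin(2θ) / g = 41.7² × sin(2 × 45°) / 9.81 = 1738.89 × 1.0 / 9.81 = 177.257 m
R = 177.257 m / 0.001 = 177300 mm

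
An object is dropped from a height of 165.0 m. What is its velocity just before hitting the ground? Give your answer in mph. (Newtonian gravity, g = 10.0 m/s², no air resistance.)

v = √(2gh) = √(2 × 10.0 × 165.0) = 57.4456 m/s
v = 57.4456 m/s / 0.44704 = 128.5 mph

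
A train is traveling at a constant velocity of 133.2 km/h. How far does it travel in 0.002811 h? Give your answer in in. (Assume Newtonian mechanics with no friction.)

v = 133.2 km/h × 0.2777777777777778 = 37.0 m/s
t = 0.002811 h × 3600.0 = 10.1196 s
d = v × t = 37.0 × 10.1196 = 374.425 m
d = 374.425 m / 0.0254 = 14740 in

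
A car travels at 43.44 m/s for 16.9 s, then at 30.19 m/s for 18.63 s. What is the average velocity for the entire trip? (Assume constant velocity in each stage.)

d₁ = v₁t₁ = 43.44 × 16.9 = 734.136 m
d₂ = v₂t₂ = 30.19 × 18.63 = 562.4397 m
d_total = 1296.5757 m, t_total = 35.53 s
v_avg = d_total/t_total = 1296.5757/35.53 = 36.49 m/s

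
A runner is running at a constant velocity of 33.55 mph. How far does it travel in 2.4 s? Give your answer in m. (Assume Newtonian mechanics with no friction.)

v = 33.55 mph × 0.44704 = 14.9982 m/s
d = v × t = 14.9982 × 2.4 = 36.0 m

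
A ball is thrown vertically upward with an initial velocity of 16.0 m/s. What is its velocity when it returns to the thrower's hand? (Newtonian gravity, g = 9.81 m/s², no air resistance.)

By conservation of energy (no air resistance), the ball returns to the throw height with the same speed as launch, but directed downward.
|v_ground| = v₀ = 16.0 m/s
v_ground = 16.0 m/s (downward)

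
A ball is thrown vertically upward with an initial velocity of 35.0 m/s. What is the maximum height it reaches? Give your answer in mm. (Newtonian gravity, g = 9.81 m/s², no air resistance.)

h_max = v₀² / (2g) = 35.0² / (2 × 9.81) = 1225.0 / 19.62 = 62.4363 m
h_max = 62.4363 m / 0.001 = 62440 mm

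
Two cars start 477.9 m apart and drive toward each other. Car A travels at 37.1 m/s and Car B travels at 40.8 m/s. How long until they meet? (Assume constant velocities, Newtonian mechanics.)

Combined speed: v_combined = 37.1 + 40.8 = 77.9 m/s
Time to meet: t = d/v_combined = 477.9/77.9 = 6.13 s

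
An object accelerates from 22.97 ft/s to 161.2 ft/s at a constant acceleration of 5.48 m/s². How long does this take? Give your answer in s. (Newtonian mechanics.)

v₀ = 22.97 ft/s × 0.3048 = 7.00126 m/s
v = 161.2 ft/s × 0.3048 = 49.1338 m/s
t = (v - v₀) / a = (49.1338 - 7.00126) / 5.48 = 7.688 s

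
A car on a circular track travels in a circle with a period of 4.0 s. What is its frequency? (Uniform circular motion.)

f = 1/T = 1/4.0 = 0.25 Hz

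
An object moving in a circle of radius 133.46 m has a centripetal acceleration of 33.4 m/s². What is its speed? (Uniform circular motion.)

v = √(a_c × r) = √(33.4 × 133.46) = 66.76 m/s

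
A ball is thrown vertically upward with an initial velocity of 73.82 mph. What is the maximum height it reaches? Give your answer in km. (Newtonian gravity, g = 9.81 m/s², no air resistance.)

v₀ = 73.82 mph × 0.44704 = 33.0005 m/s
h_max = v₀² / (2g) = 33.0005² / (2 × 9.81) = 1089.03 / 19.62 = 55.5061 m
h_max = 55.5061 m / 1000.0 = 0.05551 km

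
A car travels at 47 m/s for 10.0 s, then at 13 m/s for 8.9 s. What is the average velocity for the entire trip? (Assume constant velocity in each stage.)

d₁ = v₁t₁ = 47 × 10.0 = 470.0 m
d₂ = v₂t₂ = 13 × 8.9 = 115.7 m
d_total = 585.7 m, t_total = 18.9 s
v_avg = d_total/t_total = 585.7/18.9 = 30.99 m/s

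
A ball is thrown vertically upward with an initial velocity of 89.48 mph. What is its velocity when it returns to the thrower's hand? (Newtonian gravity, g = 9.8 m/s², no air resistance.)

By conservation of energy (no air resistance), the ball returns to the throw height with the same speed as launch, but directed downward.
|v_ground| = v₀ = 89.48 mph
v_ground = 89.48 mph (downward)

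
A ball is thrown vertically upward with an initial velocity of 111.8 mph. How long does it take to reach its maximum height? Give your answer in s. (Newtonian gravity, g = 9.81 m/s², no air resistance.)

v₀ = 111.8 mph × 0.44704 = 49.9791 m/s
t_up = v₀ / g = 49.9791 / 9.81 = 5.095 s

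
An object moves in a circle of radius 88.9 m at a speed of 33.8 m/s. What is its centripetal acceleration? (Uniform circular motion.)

a_c = v²/r = 33.8²/88.9 = 1142.44/88.9 = 12.85 m/s²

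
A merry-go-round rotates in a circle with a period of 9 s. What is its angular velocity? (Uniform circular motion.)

ω = 2π/T = 2π/9 = 0.6981 rad/s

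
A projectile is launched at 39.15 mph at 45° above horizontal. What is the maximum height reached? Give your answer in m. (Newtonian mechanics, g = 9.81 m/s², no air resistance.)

v₀ = 39.15 mph × 0.44704 = 17.5016 m/s
H = v₀² × sin²(θ) / (2g) = 17.5016² × sin(45°)² / (2 × 9.81) = 306.306 × 0.5 / 19.62 = 7.806 m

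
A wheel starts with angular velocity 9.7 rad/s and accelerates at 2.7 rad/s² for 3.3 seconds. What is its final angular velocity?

ω = ω₀ + αt = 9.7 + 2.7 × 3.3 = 18.61 rad/s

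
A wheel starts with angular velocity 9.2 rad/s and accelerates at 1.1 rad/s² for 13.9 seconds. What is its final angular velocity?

ω = ω₀ + αt = 9.2 + 1.1 × 13.9 = 24.49 rad/s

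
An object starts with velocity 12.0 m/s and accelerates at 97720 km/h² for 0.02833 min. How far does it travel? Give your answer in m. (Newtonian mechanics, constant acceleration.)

a = 97720 km/h² × 7.716049382716049e-05 = 7.54012 m/s²
t = 0.02833 min × 60.0 = 1.6998 s
d = v₀ × t + ½ × a × t² = 12.0 × 1.6998 + 0.5 × 7.54012 × 1.6998² = 31.29 m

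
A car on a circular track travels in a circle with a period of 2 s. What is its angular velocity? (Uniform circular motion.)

ω = 2π/T = 2π/2 = 3.1416 rad/s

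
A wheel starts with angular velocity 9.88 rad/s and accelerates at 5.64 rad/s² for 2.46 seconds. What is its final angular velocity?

ω = ω₀ + αt = 9.88 + 5.64 × 2.46 = 23.75 rad/s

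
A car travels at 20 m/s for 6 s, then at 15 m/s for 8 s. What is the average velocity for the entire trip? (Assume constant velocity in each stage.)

d₁ = v₁t₁ = 20 × 6 = 120 m
d₂ = v₂t₂ = 15 × 8 = 120 m
d_total = 240 m, t_total = 14 s
v_avg = d_total/t_total = 240/14 = 17.14 m/s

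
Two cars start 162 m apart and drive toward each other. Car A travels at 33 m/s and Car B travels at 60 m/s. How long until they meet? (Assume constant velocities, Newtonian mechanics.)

Combined speed: v_combined = 33 + 60 = 93 m/s
Time to meet: t = d/v_combined = 162/93 = 1.74 s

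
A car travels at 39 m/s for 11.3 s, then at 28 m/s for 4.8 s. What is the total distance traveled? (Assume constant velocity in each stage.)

d₁ = v₁t₁ = 39 × 11.3 = 440.7 m
d₂ = v₂t₂ = 28 × 4.8 = 134.4 m
d_total = 440.7 + 134.4 = 575.1 m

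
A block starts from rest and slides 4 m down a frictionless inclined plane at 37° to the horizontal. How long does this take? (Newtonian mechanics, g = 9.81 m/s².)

a = g sin(θ) = 9.81 × sin(37°) = 5.9038 m/s²
t = √(2d/a) = √(2 × 4 / 5.9038) = 1.16 s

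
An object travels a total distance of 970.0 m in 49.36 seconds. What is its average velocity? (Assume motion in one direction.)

v_avg = Δd / Δt = 970.0 / 49.36 = 19.65 m/s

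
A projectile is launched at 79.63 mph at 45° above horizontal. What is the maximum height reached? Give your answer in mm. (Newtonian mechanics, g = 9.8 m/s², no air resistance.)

v₀ = 79.63 mph × 0.44704 = 35.5978 m/s
H = v₀² × sin²(θ) / (2g) = 35.5978² × sin(45°)² / (2 × 9.8) = 1267.2 × 0.5 / 19.6 = 32.3265 m
H = 32.3265 m / 0.001 = 32330 mm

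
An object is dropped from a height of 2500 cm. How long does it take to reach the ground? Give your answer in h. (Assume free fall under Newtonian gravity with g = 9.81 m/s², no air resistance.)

h = 2500 cm × 0.01 = 25.0 m
t = √(2h/g) = √(2 × 25.0 / 9.81) = 2.25762 s
t = 2.25762 s / 3600.0 = 0.0006271 h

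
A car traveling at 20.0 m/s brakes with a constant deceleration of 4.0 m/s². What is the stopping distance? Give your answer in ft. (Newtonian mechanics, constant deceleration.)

d = v₀² / (2a) = 20.0² / (2 × 4.0) = 400.0 / 8.0 = 50.0 m
d = 50.0 m / 0.3048 = 164.0 ft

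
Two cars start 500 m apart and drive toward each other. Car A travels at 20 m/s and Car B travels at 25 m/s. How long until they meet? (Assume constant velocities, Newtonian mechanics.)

Combined speed: v_combined = 20 + 25 = 45 m/s
Time to meet: t = d/v_combined = 500/45 = 11.11 s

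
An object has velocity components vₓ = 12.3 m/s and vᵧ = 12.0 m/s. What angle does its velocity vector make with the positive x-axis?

θ = arctan(vᵧ/vₓ) = arctan(12.0/12.3) = 44.29°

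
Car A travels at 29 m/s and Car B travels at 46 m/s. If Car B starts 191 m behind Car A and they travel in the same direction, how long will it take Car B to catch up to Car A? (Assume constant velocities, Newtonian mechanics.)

Relative speed: v_rel = 46 - 29 = 17 m/s
Time to catch: t = d₀/v_rel = 191/17 = 11.24 s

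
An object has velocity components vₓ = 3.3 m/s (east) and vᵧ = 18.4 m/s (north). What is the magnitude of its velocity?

|v| = √(vₓ² + vᵧ²) = √(3.3² + 18.4²) = √(349.45) = 18.69 m/s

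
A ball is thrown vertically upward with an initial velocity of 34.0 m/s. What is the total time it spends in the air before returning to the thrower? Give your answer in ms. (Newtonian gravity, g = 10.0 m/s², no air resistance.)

t_total = 2 × v₀ / g = 2 × 34.0 / 10.0 = 6.8 s
t_total = 6.8 s / 0.001 = 6800 ms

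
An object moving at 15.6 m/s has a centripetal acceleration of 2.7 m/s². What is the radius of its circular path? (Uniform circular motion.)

r = v²/a_c = 15.6²/2.7 = 90.13 m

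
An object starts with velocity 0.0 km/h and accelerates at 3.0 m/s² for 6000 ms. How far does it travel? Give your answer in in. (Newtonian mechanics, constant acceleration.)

v₀ = 0.0 km/h × 0.2777777777777778 = 0.0 m/s
t = 6000 ms × 0.001 = 6.0 s
d = v₀ × t + ½ × a × t² = 0.0 × 6.0 + 0.5 × 3.0 × 6.0² = 54.0 m
d = 54.0 m / 0.0254 = 2126 in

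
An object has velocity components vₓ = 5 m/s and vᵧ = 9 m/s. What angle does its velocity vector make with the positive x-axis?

θ = arctan(vᵧ/vₓ) = arctan(9/5) = 60.95°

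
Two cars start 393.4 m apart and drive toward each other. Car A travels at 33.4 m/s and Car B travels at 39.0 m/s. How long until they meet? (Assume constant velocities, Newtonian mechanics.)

Combined speed: v_combined = 33.4 + 39.0 = 72.4 m/s
Time to meet: t = d/v_combined = 393.4/72.4 = 5.43 s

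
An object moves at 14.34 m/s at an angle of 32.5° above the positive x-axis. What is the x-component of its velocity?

vₓ = v cos(θ) = 14.34 × cos(32.5°) = 12.09 m/s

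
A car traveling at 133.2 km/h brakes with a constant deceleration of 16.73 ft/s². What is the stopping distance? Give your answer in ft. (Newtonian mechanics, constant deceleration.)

v₀ = 133.2 km/h × 0.2777777777777778 = 37.0 m/s
a = 16.73 ft/s² × 0.3048 = 5.0993 m/s²
d = v₀² / (2a) = 37.0² / (2 × 5.0993) = 1369.0 / 10.1986 = 134.234 m
d = 134.234 m / 0.3048 = 440.4 ft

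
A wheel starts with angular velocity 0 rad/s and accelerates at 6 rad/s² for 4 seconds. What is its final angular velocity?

ω = ω₀ + αt = 0 + 6 × 4 = 24 rad/s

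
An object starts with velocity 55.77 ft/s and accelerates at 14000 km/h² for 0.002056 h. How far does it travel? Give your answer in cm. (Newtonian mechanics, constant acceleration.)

v₀ = 55.77 ft/s × 0.3048 = 16.9987 m/s
a = 14000 km/h² × 7.716049382716049e-05 = 1.08025 m/s²
t = 0.002056 h × 3600.0 = 7.4016 s
d = v₀ × t + ½ × a × t² = 16.9987 × 7.4016 + 0.5 × 1.08025 × 7.4016² = 155.408 m
d = 155.408 m / 0.01 = 15540 cm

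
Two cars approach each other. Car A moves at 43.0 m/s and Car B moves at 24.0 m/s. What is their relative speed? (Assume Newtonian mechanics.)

v_rel = v_A + v_B = 43.0 + 24.0 = 67.0 m/s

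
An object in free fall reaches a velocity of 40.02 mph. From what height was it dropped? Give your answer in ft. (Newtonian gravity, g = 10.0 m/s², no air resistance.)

v = 40.02 mph × 0.44704 = 17.89054 m/s
h = v² / (2g) = 17.89054² / (2 × 10.0) = 16.00357 m
h = 16.00357 m / 0.3048 = 52.51 ft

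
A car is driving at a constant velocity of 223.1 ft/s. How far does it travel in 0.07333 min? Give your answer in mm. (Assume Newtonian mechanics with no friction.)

v = 223.1 ft/s × 0.3048 = 68.0009 m/s
t = 0.07333 min × 60.0 = 4.3998 s
d = v × t = 68.0009 × 4.3998 = 299.19 m
d = 299.19 m / 0.001 = 299200 mm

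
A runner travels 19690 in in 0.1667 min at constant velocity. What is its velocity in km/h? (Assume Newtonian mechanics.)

d = 19690 in × 0.0254 = 500.126 m
t = 0.1667 min × 60.0 = 10.002 s
v = d / t = 500.126 / 10.002 = 50.0026 m/s
v = 50.0026 m/s / 0.2777777777777778 = 180.0 km/h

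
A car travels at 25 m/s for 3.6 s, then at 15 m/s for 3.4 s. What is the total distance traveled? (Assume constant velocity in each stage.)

d₁ = v₁t₁ = 25 × 3.6 = 90.0 m
d₂ = v₂t₂ = 15 × 3.4 = 51.0 m
d_total = 90.0 + 51.0 = 141.0 m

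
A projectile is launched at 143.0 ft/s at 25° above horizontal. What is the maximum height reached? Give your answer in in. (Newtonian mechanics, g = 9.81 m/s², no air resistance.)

v₀ = 143.0 ft/s × 0.3048 = 43.5864 m/s
H = v₀² × sin²(θ) / (2g) = 43.5864² × sin(25°)² / (2 × 9.81) = 1899.77 × 0.178606 / 19.62 = 17.2941 m
H = 17.2941 m / 0.0254 = 680.9 in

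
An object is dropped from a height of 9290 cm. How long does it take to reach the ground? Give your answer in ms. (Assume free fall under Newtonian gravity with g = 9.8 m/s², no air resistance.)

h = 9290 cm × 0.01 = 92.9 m
t = √(2h/g) = √(2 × 92.9 / 9.8) = 4.35421 s
t = 4.35421 s / 0.001 = 4354 ms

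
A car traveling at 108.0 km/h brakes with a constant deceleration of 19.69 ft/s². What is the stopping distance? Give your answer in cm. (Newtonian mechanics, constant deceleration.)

v₀ = 108.0 km/h × 0.2777777777777778 = 30.0 m/s
a = 19.69 ft/s² × 0.3048 = 6.00151 m/s²
d = v₀² / (2a) = 30.0² / (2 × 6.00151) = 900.0 / 12.003 = 74.9813 m
d = 74.9813 m / 0.01 = 7498 cm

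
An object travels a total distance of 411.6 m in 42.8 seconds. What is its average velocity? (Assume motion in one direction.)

v_avg = Δd / Δt = 411.6 / 42.8 = 9.62 m/s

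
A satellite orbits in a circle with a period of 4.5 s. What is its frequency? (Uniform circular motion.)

f = 1/T = 1/4.5 = 0.2222 Hz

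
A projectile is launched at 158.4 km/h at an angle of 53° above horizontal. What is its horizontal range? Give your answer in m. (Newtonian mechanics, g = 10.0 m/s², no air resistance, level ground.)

v₀ = 158.4 km/h × 0.2777777777777778 = 44.0 m/s
R = v₀² × sin(2θ) / g = 44.0² × sin(2 × 53°) / 10.0 = 1936.0 × 0.961262 / 10.0 = 186.1 m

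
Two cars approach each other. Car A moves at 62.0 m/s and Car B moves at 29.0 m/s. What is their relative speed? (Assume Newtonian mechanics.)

v_rel = v_A + v_B = 62.0 + 29.0 = 91.0 m/s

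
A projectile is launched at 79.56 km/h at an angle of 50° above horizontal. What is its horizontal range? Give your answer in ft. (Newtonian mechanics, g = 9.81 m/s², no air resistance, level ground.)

v₀ = 79.56 km/h × 0.2777777777777778 = 22.1 m/s
R = v₀² × sin(2θ) / g = 22.1² × sin(2 × 50°) / 9.81 = 488.41 × 0.984808 / 9.81 = 49.0306 m
R = 49.0306 m / 0.3048 = 160.9 ft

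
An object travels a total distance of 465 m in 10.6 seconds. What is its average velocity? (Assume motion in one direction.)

v_avg = Δd / Δt = 465 / 10.6 = 43.87 m/s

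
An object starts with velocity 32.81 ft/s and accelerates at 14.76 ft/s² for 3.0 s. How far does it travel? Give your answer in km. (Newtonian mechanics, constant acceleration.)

v₀ = 32.81 ft/s × 0.3048 = 10.0005 m/s
a = 14.76 ft/s² × 0.3048 = 4.49885 m/s²
d = v₀ × t + ½ × a × t² = 10.0005 × 3.0 + 0.5 × 4.49885 × 3.0² = 50.2463 m
d = 50.2463 m / 1000.0 = 0.05025 km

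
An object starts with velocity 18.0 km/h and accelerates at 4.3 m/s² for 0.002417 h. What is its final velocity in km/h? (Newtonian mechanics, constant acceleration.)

v₀ = 18.0 km/h × 0.2777777777777778 = 5.0 m/s
t = 0.002417 h × 3600.0 = 8.7012 s
v = v₀ + a × t = 5.0 + 4.3 × 8.7012 = 42.4152 m/s
v = 42.4152 m/s / 0.2777777777777778 = 152.7 km/h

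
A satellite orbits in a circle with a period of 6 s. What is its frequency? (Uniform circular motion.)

f = 1/T = 1/6 = 0.1667 Hz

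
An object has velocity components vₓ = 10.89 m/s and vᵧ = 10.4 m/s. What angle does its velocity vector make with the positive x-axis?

θ = arctan(vᵧ/vₓ) = arctan(10.4/10.89) = 43.68°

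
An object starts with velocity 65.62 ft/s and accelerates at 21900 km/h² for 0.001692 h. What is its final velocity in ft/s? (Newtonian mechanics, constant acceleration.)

v₀ = 65.62 ft/s × 0.3048 = 20.001 m/s
a = 21900 km/h² × 7.716049382716049e-05 = 1.68981 m/s²
t = 0.001692 h × 3600.0 = 6.0912 s
v = v₀ + a × t = 20.001 + 1.68981 × 6.0912 = 30.294 m/s
v = 30.294 m/s / 0.3048 = 99.39 ft/s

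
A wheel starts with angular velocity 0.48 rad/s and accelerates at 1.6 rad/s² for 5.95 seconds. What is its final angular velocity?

ω = ω₀ + αt = 0.48 + 1.6 × 5.95 = 10.0 rad/s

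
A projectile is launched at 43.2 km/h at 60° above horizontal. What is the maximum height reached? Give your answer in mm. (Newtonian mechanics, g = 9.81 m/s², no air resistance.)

v₀ = 43.2 km/h × 0.2777777777777778 = 12.0 m/s
H = v₀² × sin²(θ) / (2g) = 12.0² × sin(60°)² / (2 × 9.81) = 144.0 × 0.75 / 19.62 = 5.50459 m
H = 5.50459 m / 0.001 = 5505 mm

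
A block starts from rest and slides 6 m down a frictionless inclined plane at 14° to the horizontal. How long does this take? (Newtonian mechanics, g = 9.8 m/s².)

a = g sin(θ) = 9.8 × sin(14°) = 2.3708 m/s²
t = √(2d/a) = √(2 × 6 / 2.3708) = 2.25 s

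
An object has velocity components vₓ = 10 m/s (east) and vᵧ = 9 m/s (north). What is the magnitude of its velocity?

|v| = √(vₓ² + vᵧ²) = √(10² + 9²) = √(181) = 13.45 m/s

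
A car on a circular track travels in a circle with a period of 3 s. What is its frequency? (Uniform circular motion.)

f = 1/T = 1/3 = 0.3333 Hz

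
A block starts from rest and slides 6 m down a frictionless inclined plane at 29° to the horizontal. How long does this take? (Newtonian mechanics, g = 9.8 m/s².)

a = g sin(θ) = 9.8 × sin(29°) = 4.7511 m/s²
t = √(2d/a) = √(2 × 6 / 4.7511) = 1.59 s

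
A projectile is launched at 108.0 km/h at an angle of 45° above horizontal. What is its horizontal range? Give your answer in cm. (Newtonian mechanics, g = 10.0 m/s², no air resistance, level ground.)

v₀ = 108.0 km/h × 0.2777777777777778 = 30.0 m/s
R = v₀² × sin(2θ) / g = 30.0² × sin(2 × 45°) / 10.0 = 900.0 × 1.0 / 10.0 = 90.0 m
R = 90.0 m / 0.01 = 9000 cm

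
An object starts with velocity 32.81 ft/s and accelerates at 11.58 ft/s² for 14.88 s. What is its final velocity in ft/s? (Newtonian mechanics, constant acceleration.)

v₀ = 32.81 ft/s × 0.3048 = 10.0005 m/s
a = 11.58 ft/s² × 0.3048 = 3.52958 m/s²
v = v₀ + a × t = 10.0005 + 3.52958 × 14.88 = 62.5207 m/s
v = 62.5207 m/s / 0.3048 = 205.1 ft/s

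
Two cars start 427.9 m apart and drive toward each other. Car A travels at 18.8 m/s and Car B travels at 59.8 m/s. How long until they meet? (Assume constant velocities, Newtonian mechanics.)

Combined speed: v_combined = 18.8 + 59.8 = 78.6 m/s
Time to meet: t = d/v_combined = 427.9/78.6 = 5.44 s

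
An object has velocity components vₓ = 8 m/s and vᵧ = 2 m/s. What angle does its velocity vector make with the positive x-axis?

θ = arctan(vᵧ/vₓ) = arctan(2/8) = 14.04°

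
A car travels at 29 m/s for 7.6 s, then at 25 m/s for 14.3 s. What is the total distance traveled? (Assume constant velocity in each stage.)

d₁ = v₁t₁ = 29 × 7.6 = 220.4 m
d₂ = v₂t₂ = 25 × 14.3 = 357.5 m
d_total = 220.4 + 357.5 = 577.9 m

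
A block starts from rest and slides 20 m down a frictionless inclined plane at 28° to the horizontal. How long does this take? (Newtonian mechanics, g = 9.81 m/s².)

a = g sin(θ) = 9.81 × sin(28°) = 4.6055 m/s²
t = √(2d/a) = √(2 × 20 / 4.6055) = 2.95 s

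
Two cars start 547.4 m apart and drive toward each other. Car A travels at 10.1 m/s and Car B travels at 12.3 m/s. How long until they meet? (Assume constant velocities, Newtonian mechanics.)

Combined speed: v_combined = 10.1 + 12.3 = 22.4 m/s
Time to meet: t = d/v_combined = 547.4/22.4 = 24.44 s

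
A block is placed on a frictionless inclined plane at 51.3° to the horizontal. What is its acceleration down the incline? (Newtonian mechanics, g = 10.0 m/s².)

a = g sin(θ) = 10.0 × sin(51.3°) = 10.0 × 0.7804 = 7.8 m/s²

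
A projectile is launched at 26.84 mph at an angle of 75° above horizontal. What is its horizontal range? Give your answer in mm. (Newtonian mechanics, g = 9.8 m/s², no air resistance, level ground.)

v₀ = 26.84 mph × 0.44704 = 11.9986 m/s
R = v₀² × sin(2θ) / g = 11.9986² × sin(2 × 75°) / 9.8 = 143.966 × 0.5 / 9.8 = 7.3452 m
R = 7.3452 m / 0.001 = 7345 mm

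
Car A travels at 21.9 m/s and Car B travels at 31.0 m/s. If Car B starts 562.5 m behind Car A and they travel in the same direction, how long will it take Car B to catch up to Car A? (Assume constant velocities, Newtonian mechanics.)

Relative speed: v_rel = 31.0 - 21.9 = 9.1 m/s
Time to catch: t = d₀/v_rel = 562.5/9.1 = 61.81 s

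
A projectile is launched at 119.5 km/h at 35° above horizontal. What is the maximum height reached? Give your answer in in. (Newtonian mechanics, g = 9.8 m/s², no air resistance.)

v₀ = 119.5 km/h × 0.2777777777777778 = 33.1944 m/s
H = v₀² × sin²(θ) / (2g) = 33.1944² × sin(35°)² / (2 × 9.8) = 1101.87 × 0.32899 / 19.6 = 18.4951 m
H = 18.4951 m / 0.0254 = 728.2 in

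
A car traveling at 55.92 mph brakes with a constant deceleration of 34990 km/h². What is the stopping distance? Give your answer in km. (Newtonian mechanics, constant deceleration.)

v₀ = 55.92 mph × 0.44704 = 24.9985 m/s
a = 34990 km/h² × 7.716049382716049e-05 = 2.69985 m/s²
d = v₀² / (2a) = 24.9985² / (2 × 2.69985) = 624.925 / 5.3997 = 115.733 m
d = 115.733 m / 1000.0 = 0.1157 km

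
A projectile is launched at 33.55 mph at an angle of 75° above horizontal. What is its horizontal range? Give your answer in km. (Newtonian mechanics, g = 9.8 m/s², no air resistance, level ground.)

v₀ = 33.55 mph × 0.44704 = 14.9982 m/s
R = v₀² × sin(2θ) / g = 14.9982² × sin(2 × 75°) / 9.8 = 224.946 × 0.5 / 9.8 = 11.4768 m
R = 11.4768 m / 1000.0 = 0.01148 km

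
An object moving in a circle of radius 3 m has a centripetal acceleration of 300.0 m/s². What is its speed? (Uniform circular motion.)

v = √(a_c × r) = √(300.0 × 3) = 30.0 m/s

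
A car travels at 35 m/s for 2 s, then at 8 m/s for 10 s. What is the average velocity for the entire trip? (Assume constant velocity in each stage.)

d₁ = v₁t₁ = 35 × 2 = 70 m
d₂ = v₂t₂ = 8 × 10 = 80 m
d_total = 150 m, t_total = 12 s
v_avg = d_total/t_total = 150/12 = 12.5 m/s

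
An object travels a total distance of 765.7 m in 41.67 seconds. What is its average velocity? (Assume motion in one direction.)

v_avg = Δd / Δt = 765.7 / 41.67 = 18.38 m/s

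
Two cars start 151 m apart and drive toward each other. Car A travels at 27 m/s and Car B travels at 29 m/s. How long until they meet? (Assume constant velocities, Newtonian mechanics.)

Combined speed: v_combined = 27 + 29 = 56 m/s
Time to meet: t = d/v_combined = 151/56 = 2.7 s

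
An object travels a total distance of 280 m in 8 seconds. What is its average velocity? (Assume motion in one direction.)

v_avg = Δd / Δt = 280 / 8 = 35.0 m/s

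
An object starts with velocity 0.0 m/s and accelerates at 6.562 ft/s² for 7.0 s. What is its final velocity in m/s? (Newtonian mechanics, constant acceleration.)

a = 6.562 ft/s² × 0.3048 = 2.0001 m/s²
v = v₀ + a × t = 0.0 + 2.0001 × 7.0 = 14.0 m/s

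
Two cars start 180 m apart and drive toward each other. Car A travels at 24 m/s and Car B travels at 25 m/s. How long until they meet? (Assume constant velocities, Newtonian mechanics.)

Combined speed: v_combined = 24 + 25 = 49 m/s
Time to meet: t = d/v_combined = 180/49 = 3.67 s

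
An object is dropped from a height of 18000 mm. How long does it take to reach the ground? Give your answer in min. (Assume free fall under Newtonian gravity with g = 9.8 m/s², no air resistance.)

h = 18000 mm × 0.001 = 18.0 m
t = √(2h/g) = √(2 × 18.0 / 9.8) = 1.91663 s
t = 1.91663 s / 60.0 = 0.03194 min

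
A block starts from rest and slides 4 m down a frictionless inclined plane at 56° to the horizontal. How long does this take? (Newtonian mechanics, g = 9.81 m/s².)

a = g sin(θ) = 9.81 × sin(56°) = 8.1329 m/s²
t = √(2d/a) = √(2 × 4 / 8.1329) = 0.99 s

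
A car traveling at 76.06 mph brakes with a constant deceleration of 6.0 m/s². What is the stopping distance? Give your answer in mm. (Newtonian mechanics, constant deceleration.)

v₀ = 76.06 mph × 0.44704 = 34.0019 m/s
d = v₀² / (2a) = 34.0019² / (2 × 6.0) = 1156.13 / 12.0 = 96.3442 m
d = 96.3442 m / 0.001 = 96340 mm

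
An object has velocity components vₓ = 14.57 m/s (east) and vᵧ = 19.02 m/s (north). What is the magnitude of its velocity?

|v| = √(vₓ² + vᵧ²) = √(14.57² + 19.02²) = √(574.0453) = 23.96 m/s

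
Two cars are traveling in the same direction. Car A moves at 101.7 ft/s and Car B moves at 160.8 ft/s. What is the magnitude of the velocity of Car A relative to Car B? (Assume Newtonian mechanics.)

v_rel = |v_A - v_B| = |101.7 - 160.8| = 59.1 ft/s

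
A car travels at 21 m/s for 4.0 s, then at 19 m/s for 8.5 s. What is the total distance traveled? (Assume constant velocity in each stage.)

d₁ = v₁t₁ = 21 × 4.0 = 84.0 m
d₂ = v₂t₂ = 19 × 8.5 = 161.5 m
d_total = 84.0 + 161.5 = 245.5 m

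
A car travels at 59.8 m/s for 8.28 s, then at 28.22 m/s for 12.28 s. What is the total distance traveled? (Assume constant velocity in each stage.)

d₁ = v₁t₁ = 59.8 × 8.28 = 495.144 m
d₂ = v₂t₂ = 28.22 × 12.28 = 346.5416 m
d_total = 495.144 + 346.5416 = 841.69 m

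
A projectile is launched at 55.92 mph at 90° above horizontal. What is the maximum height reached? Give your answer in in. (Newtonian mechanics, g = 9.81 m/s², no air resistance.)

v₀ = 55.92 mph × 0.44704 = 24.9985 m/s
H = v₀² × sin²(θ) / (2g) = 24.9985² × sin(90°)² / (2 × 9.81) = 624.925 × 1.0 / 19.62 = 31.8514 m
H = 31.8514 m / 0.0254 = 1254 in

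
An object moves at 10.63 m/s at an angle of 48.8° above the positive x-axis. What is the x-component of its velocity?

vₓ = v cos(θ) = 10.63 × cos(48.8°) = 7.0 m/s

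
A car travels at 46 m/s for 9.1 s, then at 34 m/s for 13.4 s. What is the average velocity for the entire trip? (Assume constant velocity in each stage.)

d₁ = v₁t₁ = 46 × 9.1 = 418.6 m
d₂ = v₂t₂ = 34 × 13.4 = 455.6 m
d_total = 874.2 m, t_total = 22.5 s
v_avg = d_total/t_total = 874.2/22.5 = 38.85 m/s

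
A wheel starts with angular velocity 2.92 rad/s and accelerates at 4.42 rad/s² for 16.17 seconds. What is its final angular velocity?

ω = ω₀ + αt = 2.92 + 4.42 × 16.17 = 74.39 rad/s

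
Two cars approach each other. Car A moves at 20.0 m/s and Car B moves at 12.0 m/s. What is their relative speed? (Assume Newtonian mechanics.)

v_rel = v_A + v_B = 20.0 + 12.0 = 32.0 m/s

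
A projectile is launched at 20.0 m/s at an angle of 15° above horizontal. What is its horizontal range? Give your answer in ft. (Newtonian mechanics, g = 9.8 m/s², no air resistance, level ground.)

R = v₀² × sin(2θ) / g = 20.0² × sin(2 × 15°) / 9.8 = 400.0 × 0.5 / 9.8 = 20.4082 m
R = 20.4082 m / 0.3048 = 66.96 ft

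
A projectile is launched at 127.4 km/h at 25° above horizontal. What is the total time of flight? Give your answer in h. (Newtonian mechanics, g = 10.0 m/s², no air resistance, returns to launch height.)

v₀ = 127.4 km/h × 0.2777777777777778 = 35.3889 m/s
T = 2 × v₀ × sin(θ) / g = 2 × 35.3889 × sin(25°) / 10.0 = 2 × 35.3889 × 0.422618 / 10.0 = 2.9912 s
T = 2.9912 s / 3600.0 = 0.0008309 h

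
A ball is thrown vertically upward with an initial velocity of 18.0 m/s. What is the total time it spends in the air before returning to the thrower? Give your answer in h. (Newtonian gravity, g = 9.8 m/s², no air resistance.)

t_total = 2 × v₀ / g = 2 × 18.0 / 9.8 = 3.67347 s
t_total = 3.67347 s / 3600.0 = 0.00102 h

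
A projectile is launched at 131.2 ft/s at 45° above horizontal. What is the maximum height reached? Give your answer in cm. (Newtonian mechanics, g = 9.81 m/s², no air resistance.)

v₀ = 131.2 ft/s × 0.3048 = 39.9898 m/s
H = v₀² × sin²(θ) / (2g) = 39.9898² × sin(45°)² / (2 × 9.81) = 1599.18 × 0.5 / 19.62 = 40.7538 m
H = 40.7538 m / 0.01 = 4075 cm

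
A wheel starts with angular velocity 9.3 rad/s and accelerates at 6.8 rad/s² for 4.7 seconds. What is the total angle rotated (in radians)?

θ = ω₀t + ½αt² = 9.3×4.7 + ½×6.8×4.7² = 118.82 rad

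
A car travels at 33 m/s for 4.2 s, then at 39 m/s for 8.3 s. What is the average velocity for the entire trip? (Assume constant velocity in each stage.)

d₁ = v₁t₁ = 33 × 4.2 = 138.6 m
d₂ = v₂t₂ = 39 × 8.3 = 323.7 m
d_total = 462.3 m, t_total = 12.5 s
v_avg = d_total/t_total = 462.3/12.5 = 36.98 m/s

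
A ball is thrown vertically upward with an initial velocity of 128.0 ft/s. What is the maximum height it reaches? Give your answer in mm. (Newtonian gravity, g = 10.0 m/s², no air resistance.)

v₀ = 128.0 ft/s × 0.3048 = 39.0144 m/s
h_max = v₀² / (2g) = 39.0144² / (2 × 10.0) = 1522.12 / 20.0 = 76.106 m
h_max = 76.106 m / 0.001 = 76110 mm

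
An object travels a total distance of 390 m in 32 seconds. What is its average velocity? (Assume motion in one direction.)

v_avg = Δd / Δt = 390 / 32 = 12.19 m/s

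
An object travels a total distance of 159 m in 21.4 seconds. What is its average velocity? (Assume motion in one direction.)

v_avg = Δd / Δt = 159 / 21.4 = 7.43 m/s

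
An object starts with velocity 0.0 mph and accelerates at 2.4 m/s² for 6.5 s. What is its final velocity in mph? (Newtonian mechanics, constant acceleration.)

v₀ = 0.0 mph × 0.44704 = 0.0 m/s
v = v₀ + a × t = 0.0 + 2.4 × 6.5 = 15.6 m/s
v = 15.6 m/s / 0.44704 = 34.9 mph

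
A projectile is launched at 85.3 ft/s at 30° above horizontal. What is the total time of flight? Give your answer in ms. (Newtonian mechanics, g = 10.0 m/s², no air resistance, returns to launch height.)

v₀ = 85.3 ft/s × 0.3048 = 25.9994 m/s
T = 2 × v₀ × sin(θ) / g = 2 × 25.9994 × sin(30°) / 10.0 = 2 × 25.9994 × 0.5 / 10.0 = 2.59994 s
T = 2.59994 s / 0.001 = 2600 ms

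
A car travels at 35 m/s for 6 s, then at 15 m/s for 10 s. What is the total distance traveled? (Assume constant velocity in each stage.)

d₁ = v₁t₁ = 35 × 6 = 210 m
d₂ = v₂t₂ = 15 × 10 = 150 m
d_total = 210 + 150 = 360 m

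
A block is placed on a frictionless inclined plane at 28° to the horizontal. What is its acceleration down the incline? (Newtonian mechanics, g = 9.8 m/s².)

a = g sin(θ) = 9.8 × sin(28°) = 9.8 × 0.4695 = 4.6 m/s²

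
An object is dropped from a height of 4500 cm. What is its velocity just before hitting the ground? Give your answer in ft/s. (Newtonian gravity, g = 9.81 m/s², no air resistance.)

h = 4500 cm × 0.01 = 45.0 m
v = √(2gh) = √(2 × 9.81 × 45.0) = 29.7136 m/s
v = 29.7136 m/s / 0.3048 = 97.49 ft/s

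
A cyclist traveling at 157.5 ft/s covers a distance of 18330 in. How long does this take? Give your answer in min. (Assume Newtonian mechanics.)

d = 18330 in × 0.0254 = 465.582 m
v = 157.5 ft/s × 0.3048 = 48.006 m/s
t = d / v = 465.582 / 48.006 = 9.69841 s
t = 9.69841 s / 60.0 = 0.1616 min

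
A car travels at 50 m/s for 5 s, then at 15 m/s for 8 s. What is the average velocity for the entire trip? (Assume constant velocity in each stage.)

d₁ = v₁t₁ = 50 × 5 = 250 m
d₂ = v₂t₂ = 15 × 8 = 120 m
d_total = 370 m, t_total = 13 s
v_avg = d_total/t_total = 370/13 = 28.46 m/s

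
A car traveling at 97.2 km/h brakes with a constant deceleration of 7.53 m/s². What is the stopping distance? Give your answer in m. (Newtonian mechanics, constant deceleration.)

v₀ = 97.2 km/h × 0.2777777777777778 = 27.0 m/s
d = v₀² / (2a) = 27.0² / (2 × 7.53) = 729.0 / 15.06 = 48.41 m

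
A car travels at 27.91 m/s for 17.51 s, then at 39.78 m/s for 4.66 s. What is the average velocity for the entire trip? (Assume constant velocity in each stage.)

d₁ = v₁t₁ = 27.91 × 17.51 = 488.7041 m
d₂ = v₂t₂ = 39.78 × 4.66 = 185.3748 m
d_total = 674.0789 m, t_total = 22.17 s
v_avg = d_total/t_total = 674.0789/22.17 = 30.41 m/s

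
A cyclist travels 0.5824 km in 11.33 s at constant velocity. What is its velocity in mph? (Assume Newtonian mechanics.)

d = 0.5824 km × 1000.0 = 582.4 m
v = d / t = 582.4 / 11.33 = 51.4034 m/s
v = 51.4034 m/s / 0.44704 = 115.0 mph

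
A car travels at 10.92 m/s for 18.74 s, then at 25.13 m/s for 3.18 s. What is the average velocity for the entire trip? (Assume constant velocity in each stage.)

d₁ = v₁t₁ = 10.92 × 18.74 = 204.6408 m
d₂ = v₂t₂ = 25.13 × 3.18 = 79.9134 m
d_total = 284.5542 m, t_total = 21.92 s
v_avg = d_total/t_total = 284.5542/21.92 = 12.98 m/s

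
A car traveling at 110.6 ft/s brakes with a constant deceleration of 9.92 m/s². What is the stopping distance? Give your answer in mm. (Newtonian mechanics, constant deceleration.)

v₀ = 110.6 ft/s × 0.3048 = 33.7109 m/s
d = v₀² / (2a) = 33.7109² / (2 × 9.92) = 1136.42 / 19.84 = 57.2792 m
d = 57.2792 m / 0.001 = 57280 mm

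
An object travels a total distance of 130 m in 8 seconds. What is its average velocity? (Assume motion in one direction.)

v_avg = Δd / Δt = 130 / 8 = 16.25 m/s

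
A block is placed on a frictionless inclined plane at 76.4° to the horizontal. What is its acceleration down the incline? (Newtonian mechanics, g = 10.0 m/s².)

a = g sin(θ) = 10.0 × sin(76.4°) = 10.0 × 0.972 = 9.72 m/s²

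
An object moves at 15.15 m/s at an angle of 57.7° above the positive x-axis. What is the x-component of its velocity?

vₓ = v cos(θ) = 15.15 × cos(57.7°) = 8.1 m/s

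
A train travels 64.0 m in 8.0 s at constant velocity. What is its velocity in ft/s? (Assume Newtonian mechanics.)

v = d / t = 64.0 / 8.0 = 8.0 m/s
v = 8.0 m/s / 0.3048 = 26.25 ft/s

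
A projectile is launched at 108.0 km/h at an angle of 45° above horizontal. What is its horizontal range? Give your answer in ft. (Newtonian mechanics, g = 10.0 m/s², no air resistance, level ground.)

v₀ = 108.0 km/h × 0.2777777777777778 = 30.0 m/s
R = v₀² × sin(2θ) / g = 30.0² × sin(2 × 45°) / 10.0 = 900.0 × 1.0 / 10.0 = 90.0 m
R = 90.0 m / 0.3048 = 295.3 ft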